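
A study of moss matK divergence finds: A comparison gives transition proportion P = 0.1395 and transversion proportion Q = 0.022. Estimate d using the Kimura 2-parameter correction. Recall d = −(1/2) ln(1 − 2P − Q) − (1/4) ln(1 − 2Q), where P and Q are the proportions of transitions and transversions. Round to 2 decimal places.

Under the Kimura two-parameter model, d = −½ ln(1 − 2P − Q) − ¼ ln(1 − 2Q).
1 − 2P − Q = 0.699, giving −½ ln(0.699) = 0.179052.
1 − 2Q = 0.956, giving −¼ ln(0.956) = 0.011249.
d = 0.179052 + 0.011249 = 0.190301.

0.19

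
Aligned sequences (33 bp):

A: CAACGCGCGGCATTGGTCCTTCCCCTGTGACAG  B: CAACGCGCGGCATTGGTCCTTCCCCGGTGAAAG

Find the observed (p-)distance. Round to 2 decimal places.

The sequences differ at 2 of 33 positions (sites 26, 31).
p = 2/33 = 0.060606… ≈ 0.06 (to 2 d.p.).

0.06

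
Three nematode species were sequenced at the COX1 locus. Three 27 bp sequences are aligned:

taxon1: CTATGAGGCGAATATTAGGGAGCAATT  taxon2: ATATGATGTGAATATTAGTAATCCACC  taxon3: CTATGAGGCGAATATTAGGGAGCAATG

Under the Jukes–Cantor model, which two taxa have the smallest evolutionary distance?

taxon1–taxon2: 9/27 differ, p = 0.333, d = 0.441.
taxon1–taxon3: 1/27 differ, p = 0.037, d = 0.038.
taxon2–taxon3: 9/27 differ, p = 0.333, d = 0.441.
The smallest distance is between taxon1 and taxon3.

taxon1 and taxon3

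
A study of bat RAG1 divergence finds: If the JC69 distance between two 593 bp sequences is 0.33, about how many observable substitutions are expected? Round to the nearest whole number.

Invert JC69: p = (3/4)(1 − e^(−4d/3)) = 0.75 × (1 − e^(-0.44)) = 0.75 × (1 − 0.644036) = 0.266973.
Expected differing sites = pL ≈ 0.266973 × 593 = 158.314989 ≈ 158.

158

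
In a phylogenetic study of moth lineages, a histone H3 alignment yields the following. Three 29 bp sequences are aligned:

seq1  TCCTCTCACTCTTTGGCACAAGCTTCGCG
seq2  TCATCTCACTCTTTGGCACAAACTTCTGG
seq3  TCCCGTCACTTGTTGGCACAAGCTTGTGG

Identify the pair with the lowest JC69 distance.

seq1 and seq2

seq1–seq2: 4/29 differ, p = 0.138, d = 0.152.
seq1–seq3: 7/29 differ, p = 0.241, d = 0.291.
seq2–seq3: 7/29 differ, p = 0.241, d = 0.291.
The smallest distance is between seq1 and seq2.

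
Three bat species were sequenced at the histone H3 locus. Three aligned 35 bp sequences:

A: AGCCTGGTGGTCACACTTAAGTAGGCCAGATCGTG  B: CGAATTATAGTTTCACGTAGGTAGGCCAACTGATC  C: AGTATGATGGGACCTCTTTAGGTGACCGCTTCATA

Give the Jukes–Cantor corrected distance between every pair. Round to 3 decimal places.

d(A,B) = 0.635, d(A,C) = 0.705, d(B,C) = 0.965

A–B: 15/35 sites differ → p ≈ 0.428571, d = −0.75 ln(1 − 0.571428) = 0.635472 ≈ 0.635.
A–C: 16/35 sites differ → p ≈ 0.457143, d = −0.75 ln(1 − 0.609524) = 0.705292 ≈ 0.705.
B–C: 19/35 sites differ → p ≈ 0.542857, d = −0.75 ln(1 − 0.723809) = 0.964997 ≈ 0.965.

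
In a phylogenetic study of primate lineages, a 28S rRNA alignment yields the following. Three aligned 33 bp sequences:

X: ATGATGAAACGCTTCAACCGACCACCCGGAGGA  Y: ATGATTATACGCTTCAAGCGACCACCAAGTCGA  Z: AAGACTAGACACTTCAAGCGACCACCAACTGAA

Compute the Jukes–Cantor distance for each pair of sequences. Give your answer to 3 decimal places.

d(X,Y) = 0.249, d(X,Z) = 0.441, d(Y,Z) = 0.249

X–Y: 7/33 sites differ → p ≈ 0.212121, d = −0.75 ln(1 − 0.282828) = 0.249330 ≈ 0.249.
X–Z: 11/33 sites differ → p ≈ 0.333333, d = −0.75 ln(1 − 0.444444) = 0.440839 ≈ 0.441.
Y–Z: 7/33 sites differ → p ≈ 0.212121, d = −0.75 ln(1 − 0.282828) = 0.249330 ≈ 0.249.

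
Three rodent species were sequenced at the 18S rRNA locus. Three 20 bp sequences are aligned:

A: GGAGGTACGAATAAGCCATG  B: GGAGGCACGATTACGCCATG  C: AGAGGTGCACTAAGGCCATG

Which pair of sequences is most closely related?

A and B

A–B: 3/20 differ, p = 0.150, d = 0.167.
A–C: 7/20 differ, p = 0.350, d = 0.471.
B–C: 7/20 differ, p = 0.350, d = 0.471.
The smallest distance is between A and B.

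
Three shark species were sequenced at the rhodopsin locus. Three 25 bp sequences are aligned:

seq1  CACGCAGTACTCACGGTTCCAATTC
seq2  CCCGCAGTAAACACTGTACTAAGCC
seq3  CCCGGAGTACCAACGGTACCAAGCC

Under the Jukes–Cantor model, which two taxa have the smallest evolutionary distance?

seq2 and seq3

seq1–seq2: 8/25 differ, p = 0.320, d = 0.417.
seq1–seq3: 7/25 differ, p = 0.280, d = 0.351.
seq2–seq3: 6/25 differ, p = 0.240, d = 0.289.
The smallest distance is between seq2 and seq3.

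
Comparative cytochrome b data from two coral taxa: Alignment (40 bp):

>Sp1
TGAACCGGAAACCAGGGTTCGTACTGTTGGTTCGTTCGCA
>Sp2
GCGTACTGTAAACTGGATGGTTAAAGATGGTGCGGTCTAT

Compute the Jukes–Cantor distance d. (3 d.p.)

0.903

The sequences differ at 21 of 40 sites, so p = 21/40 = 0.525.
d = −(3/4) ln(1 − 4p/3) = −0.75 ln(1 − 0.7) = −0.75 ln(0.3)
  = −0.75 × (-1.203973) = 0.902980 substitutions/site.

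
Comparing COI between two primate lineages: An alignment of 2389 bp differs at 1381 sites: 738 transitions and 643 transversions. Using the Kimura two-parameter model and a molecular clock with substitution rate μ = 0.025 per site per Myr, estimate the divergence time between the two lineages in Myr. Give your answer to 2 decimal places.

P = 738/2389 ≈ 0.308916 and Q = 643/2389 ≈ 0.26915.
Under the Kimura two-parameter model, d = −½ ln(1 − 2P − Q) − ¼ ln(1 − 2Q).
1 − 2P − Q = 0.113018, giving −½ ln(0.113018) = 1.090104.
1 − 2Q = 0.4617, giving −¼ ln(0.4617) = 0.193210.
d = 1.090104 + 0.193210 = 1.283314.
Under a molecular clock d = 2μt, so t = d/(2μ) = 1.283314 / (2 × 0.025) = 25.67 Myr.

25.67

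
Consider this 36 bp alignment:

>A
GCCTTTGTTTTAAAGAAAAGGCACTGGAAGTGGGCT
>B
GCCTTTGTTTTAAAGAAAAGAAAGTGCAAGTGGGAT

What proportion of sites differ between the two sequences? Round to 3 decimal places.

0.139

The sequences differ at 5 of 36 positions (sites 21, 22, 24, 27, 35).
p = 5/36 = 0.138888… ≈ 0.139 (to 3 d.p.).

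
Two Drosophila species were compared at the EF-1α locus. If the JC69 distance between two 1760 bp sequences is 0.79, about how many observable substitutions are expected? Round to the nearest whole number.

860

Invert JC69: p = (3/4)(1 − e^(−4d/3)) = 0.75 × (1 − e^(-1.053333)) = 0.75 × (1 − 0.348773) = 0.488420.
Expected differing sites = pL ≈ 0.488420 × 1760 = 859.6192 ≈ 860.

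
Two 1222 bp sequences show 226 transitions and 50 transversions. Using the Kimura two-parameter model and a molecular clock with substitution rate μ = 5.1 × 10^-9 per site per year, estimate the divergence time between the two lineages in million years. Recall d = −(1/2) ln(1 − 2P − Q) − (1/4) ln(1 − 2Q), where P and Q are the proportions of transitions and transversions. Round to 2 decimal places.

P = 226/1222 ≈ 0.184943 and Q = 50/1222 ≈ 0.040917.
Under the Kimura two-parameter model, d = −½ ln(1 − 2P − Q) − ¼ ln(1 − 2Q).
1 − 2P − Q = 0.589197, giving −½ ln(0.589197) = 0.264497.
1 − 2Q = 0.918166, giving −¼ ln(0.918166) = 0.021344.
d = 0.264497 + 0.021344 = 0.285841.
Under a molecular clock d = 2μt, so t = d/(2μ) = 0.285841 / (2 × 5.1 × 10^-9) = 28.02 million years.

28.02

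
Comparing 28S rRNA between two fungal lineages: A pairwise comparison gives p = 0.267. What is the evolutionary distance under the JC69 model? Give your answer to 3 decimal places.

0.330

d = −(3/4) ln(1 − 4p/3) = −0.75 ln(1 − 0.356) = −0.75 ln(0.644)
  = −0.75 × (-0.440057) = 0.330043 substitutions/site.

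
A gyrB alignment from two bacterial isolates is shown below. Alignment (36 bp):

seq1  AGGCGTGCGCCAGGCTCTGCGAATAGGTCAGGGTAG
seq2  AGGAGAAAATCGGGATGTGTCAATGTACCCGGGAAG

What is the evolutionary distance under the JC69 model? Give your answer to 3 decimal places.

The sequences differ at 17 of 36 sites, so p = 17/36 ≈ 0.472222.
d = −(3/4) ln(1 − 4p/3) = −0.75 ln(1 − 0.629629) = −0.75 ln(0.370371)
  = −0.75 × (-0.993250) = 0.744938 substitutions/site.

0.745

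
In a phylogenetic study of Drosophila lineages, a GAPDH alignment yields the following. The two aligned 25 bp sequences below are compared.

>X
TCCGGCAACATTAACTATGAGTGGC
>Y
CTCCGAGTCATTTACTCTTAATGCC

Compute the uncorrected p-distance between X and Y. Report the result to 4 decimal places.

0.4400

The sequences differ at 11 of 25 positions.
p = 11/25 = 0.4400.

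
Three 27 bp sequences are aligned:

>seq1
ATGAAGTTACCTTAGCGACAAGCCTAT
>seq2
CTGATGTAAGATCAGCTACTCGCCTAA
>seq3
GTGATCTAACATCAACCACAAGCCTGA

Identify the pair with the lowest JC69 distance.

seq2 and seq3

seq1–seq2: 10/27 differ, p = 0.370, d = 0.511.
seq1–seq3: 10/27 differ, p = 0.370, d = 0.511.
seq2–seq3: 8/27 differ, p = 0.296, d = 0.377.
The smallest distance is between seq2 and seq3.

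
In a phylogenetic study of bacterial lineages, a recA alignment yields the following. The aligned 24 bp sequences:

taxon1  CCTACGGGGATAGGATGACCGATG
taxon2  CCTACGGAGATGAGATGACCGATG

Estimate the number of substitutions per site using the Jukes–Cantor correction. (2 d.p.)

The sequences differ at 3 of 24 sites (8, 12, 13), so p = 3/24 = 0.125.
d = −(3/4) ln(1 − 4p/3) = −0.75 ln(1 − 0.166667) = −0.75 ln(0.833333)
  = −0.75 × (-0.182322) = 0.136742 substitutions/site.

0.14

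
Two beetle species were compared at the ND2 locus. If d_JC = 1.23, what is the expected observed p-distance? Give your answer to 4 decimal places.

0.6045

p = (3/4)(1 − e^(−4d/3)) = 0.75 × (1 − e^(-1.64)) = 0.75 × (1 − 0.193980) = 0.604515.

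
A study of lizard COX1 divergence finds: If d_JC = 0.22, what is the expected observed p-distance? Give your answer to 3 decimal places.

0.191

p = (3/4)(1 − e^(−4d/3)) = 0.75 × (1 − e^(-0.293333)) = 0.75 × (1 − 0.745774) = 0.190670.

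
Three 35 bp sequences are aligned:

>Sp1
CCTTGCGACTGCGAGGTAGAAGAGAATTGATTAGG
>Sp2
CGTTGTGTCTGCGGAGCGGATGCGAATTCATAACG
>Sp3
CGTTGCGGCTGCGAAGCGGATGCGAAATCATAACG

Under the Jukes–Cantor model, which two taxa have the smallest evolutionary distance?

Sp1–Sp2: 12/35 differ, p = 0.343, d = 0.458.
Sp1–Sp3: 11/35 differ, p = 0.314, d = 0.407.
Sp2–Sp3: 4/35 differ, p = 0.114, d = 0.124.
The smallest distance is between Sp2 and Sp3.

Sp2 and Sp3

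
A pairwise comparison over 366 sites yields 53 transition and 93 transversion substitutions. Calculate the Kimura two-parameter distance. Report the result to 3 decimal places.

0.570

P = 53/366 ≈ 0.144809 and Q = 93/366 ≈ 0.254098.
Under the Kimura two-parameter model, d = −½ ln(1 − 2P − Q) − ¼ ln(1 − 2Q).
1 − 2P − Q = 0.456284, giving −½ ln(0.456284) = 0.392320.
1 − 2Q = 0.491804, giving −¼ ln(0.491804) = 0.177419.
d = 0.392320 + 0.177419 = 0.569739.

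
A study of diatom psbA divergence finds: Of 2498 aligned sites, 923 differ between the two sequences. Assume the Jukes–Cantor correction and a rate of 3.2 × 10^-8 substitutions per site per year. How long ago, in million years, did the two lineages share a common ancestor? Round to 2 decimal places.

7.95

p = 923/2498 ≈ 0.369496.
d = −(3/4) ln(1 − 4p/3) = −0.75 ln(1 − 0.492661) = −0.75 ln(0.507339)
  = −0.75 × (-0.678576) = 0.508932 substitutions/site.
Under a molecular clock d = 2μt, so t = d/(2μ) = 0.508932 / (2 × 3.2 × 10^-8) = 7.95 million years.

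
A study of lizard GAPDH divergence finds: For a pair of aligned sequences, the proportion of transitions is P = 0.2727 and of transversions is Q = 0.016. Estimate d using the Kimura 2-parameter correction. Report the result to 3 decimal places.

Under the Kimura two-parameter model, d = −½ ln(1 − 2P − Q) − ¼ ln(1 − 2Q).
1 − 2P − Q = 0.4386, giving −½ ln(0.4386) = 0.412084.
1 − 2Q = 0.968, giving −¼ ln(0.968) = 0.008131.
d = 0.412084 + 0.008131 = 0.420215.

0.420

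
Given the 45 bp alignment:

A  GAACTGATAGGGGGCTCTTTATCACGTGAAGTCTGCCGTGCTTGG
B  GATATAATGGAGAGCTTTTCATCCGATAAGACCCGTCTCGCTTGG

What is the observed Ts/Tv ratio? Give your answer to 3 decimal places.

Transitions are A↔G and C↔T; transversions are all other mismatches.
Transitions: 14. Transversions: 5.
R = 14/5 = 2.800.

2.800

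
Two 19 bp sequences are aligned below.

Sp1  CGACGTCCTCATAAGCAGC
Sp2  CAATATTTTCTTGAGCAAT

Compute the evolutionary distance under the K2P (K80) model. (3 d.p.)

Of 19 sites, 8 differences are transitions and 1 are transversions, so P = 8/19 ≈ 0.421053 and Q = 1/19 ≈ 0.052632.
Under the Kimura two-parameter model, d = −½ ln(1 − 2P − Q) − ¼ ln(1 − 2Q).
1 − 2P − Q = 0.105262, giving −½ ln(0.105262) = 1.125651.
1 − 2Q = 0.894736, giving −¼ ln(0.894736) = 0.027807.
d = 1.125651 + 0.027807 = 1.153458.

1.153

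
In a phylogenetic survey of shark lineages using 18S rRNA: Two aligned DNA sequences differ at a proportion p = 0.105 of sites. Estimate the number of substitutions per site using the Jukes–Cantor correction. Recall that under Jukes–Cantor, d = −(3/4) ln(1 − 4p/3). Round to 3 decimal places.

0.113

d = −(3/4) ln(1 − 4p/3) = −0.75 ln(1 − 0.14) = −0.75 ln(0.86)
  = −0.75 × (-0.150823) = 0.113117 substitutions/site.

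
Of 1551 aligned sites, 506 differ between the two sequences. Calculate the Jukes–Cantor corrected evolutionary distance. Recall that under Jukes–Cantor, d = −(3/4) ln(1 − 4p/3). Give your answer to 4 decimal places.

p = 506/1551 ≈ 0.326241.
d = −(3/4) ln(1 − 4p/3) = −0.75 ln(1 − 0.434988) = −0.75 ln(0.565012)
  = −0.75 × (-0.570908) = 0.428181 substitutions/site.

0.4282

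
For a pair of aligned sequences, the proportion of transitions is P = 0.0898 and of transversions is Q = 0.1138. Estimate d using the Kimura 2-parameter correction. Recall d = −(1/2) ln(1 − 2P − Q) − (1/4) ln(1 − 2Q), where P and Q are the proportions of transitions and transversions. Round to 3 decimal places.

0.238

Under the Kimura two-parameter model, d = −½ ln(1 − 2P − Q) − ¼ ln(1 − 2Q).
1 − 2P − Q = 0.7066, giving −½ ln(0.7066) = 0.173645.
1 − 2Q = 0.7724, giving −¼ ln(0.7724) = 0.064563.
d = 0.173645 + 0.064563 = 0.238208.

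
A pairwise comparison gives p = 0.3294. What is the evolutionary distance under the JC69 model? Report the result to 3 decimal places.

0.434

d = −(3/4) ln(1 − 4p/3) = −0.75 ln(1 − 0.4392) = −0.75 ln(0.5608)
  = −0.75 × (-0.578391) = 0.433793 substitutions/site.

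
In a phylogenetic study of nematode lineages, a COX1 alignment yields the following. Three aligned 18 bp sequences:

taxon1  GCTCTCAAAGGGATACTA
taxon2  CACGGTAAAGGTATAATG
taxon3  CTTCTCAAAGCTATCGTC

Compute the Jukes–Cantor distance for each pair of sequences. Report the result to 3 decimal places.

d(taxon1,taxon2) = 0.824, d(taxon1,taxon3) = 0.548, d(taxon2,taxon3) = 0.824

taxon1–taxon2: 9/18 sites differ → p = 0.5, d = −0.75 ln(1 − 0.666667) = 0.823960 ≈ 0.824.
taxon1–taxon3: 7/18 sites differ → p ≈ 0.388889, d = −0.75 ln(1 − 0.518519) = 0.548166 ≈ 0.548.
taxon2–taxon3: 9/18 sites differ → p = 0.5, d = −0.75 ln(1 − 0.666667) = 0.823960 ≈ 0.824.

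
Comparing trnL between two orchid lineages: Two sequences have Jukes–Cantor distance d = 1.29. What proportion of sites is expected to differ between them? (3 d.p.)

0.616

p = (3/4)(1 − e^(−4d/3)) = 0.75 × (1 − e^(-1.72)) = 0.75 × (1 − 0.179066) = 0.615701.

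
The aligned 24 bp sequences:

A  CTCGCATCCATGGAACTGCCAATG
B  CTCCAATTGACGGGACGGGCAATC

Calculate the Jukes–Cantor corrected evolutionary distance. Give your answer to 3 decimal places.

The sequences differ at 9 of 24 sites (4, 5, 8, 9, 11, 14, 17, 19, 24), so p = 9/24 = 0.375.
d = −(3/4) ln(1 − 4p/3) = −0.75 ln(1 − 0.5) = −0.75 ln(0.5)
  = −0.75 × (-0.693147) = 0.519860 substitutions/site.

0.520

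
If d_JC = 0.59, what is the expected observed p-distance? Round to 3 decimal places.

p = (3/4)(1 − e^(−4d/3)) = 0.75 × (1 − e^(-0.786667)) = 0.75 × (1 − 0.455360) = 0.408480.

0.408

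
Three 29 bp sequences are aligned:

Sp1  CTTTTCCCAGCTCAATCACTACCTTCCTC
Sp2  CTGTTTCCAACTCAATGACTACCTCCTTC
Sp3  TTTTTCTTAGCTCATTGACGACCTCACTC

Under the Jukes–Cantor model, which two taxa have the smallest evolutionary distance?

Sp1–Sp2: 6/29 differ, p = 0.207, d = 0.242.
Sp1–Sp3: 8/29 differ, p = 0.276, d = 0.344.
Sp2–Sp3: 10/29 differ, p = 0.345, d = 0.462.
The smallest distance is between Sp1 and Sp2.

Sp1 and Sp2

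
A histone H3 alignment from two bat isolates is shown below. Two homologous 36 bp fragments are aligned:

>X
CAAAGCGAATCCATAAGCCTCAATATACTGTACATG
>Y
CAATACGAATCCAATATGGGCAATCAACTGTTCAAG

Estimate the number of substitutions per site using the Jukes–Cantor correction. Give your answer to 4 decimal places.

0.4408

The sequences differ at 12 of 36 sites, so p = 12/36 ≈ 0.333333.
d = −(3/4) ln(1 − 4p/3) = −0.75 ln(1 − 0.444444) = −0.75 ln(0.555556)
  = −0.75 × (-0.587786) = 0.440840 substitutions/site.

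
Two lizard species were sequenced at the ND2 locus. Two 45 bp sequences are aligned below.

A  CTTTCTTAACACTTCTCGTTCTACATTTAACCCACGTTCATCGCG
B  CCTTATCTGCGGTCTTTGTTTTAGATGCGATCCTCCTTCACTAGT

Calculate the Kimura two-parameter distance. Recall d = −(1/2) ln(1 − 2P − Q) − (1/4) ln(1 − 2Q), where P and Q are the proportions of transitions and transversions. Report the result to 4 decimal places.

Of 45 sites, 14 differences are transitions and 9 are transversions, so P = 14/45 ≈ 0.311111 and Q = 9/45 = 0.2.
Under the Kimura two-parameter model, d = −½ ln(1 − 2P − Q) − ¼ ln(1 − 2Q).
1 − 2P − Q = 0.177778, giving −½ ln(0.177778) = 0.863610.
1 − 2Q = 0.6, giving −¼ ln(0.6) = 0.127706.
d = 0.863610 + 0.127706 = 0.991316.

0.9913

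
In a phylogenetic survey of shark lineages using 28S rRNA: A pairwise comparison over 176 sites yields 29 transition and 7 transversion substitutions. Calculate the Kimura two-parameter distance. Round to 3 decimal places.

0.251

P = 29/176 ≈ 0.164773 and Q = 7/176 ≈ 0.039773.
Under the Kimura two-parameter model, d = −½ ln(1 − 2P − Q) − ¼ ln(1 − 2Q).
1 − 2P − Q = 0.630681, giving −½ ln(0.630681) = 0.230478.
1 − 2Q = 0.920454, giving −¼ ln(0.920454) = 0.020722.
d = 0.230478 + 0.020722 = 0.251200.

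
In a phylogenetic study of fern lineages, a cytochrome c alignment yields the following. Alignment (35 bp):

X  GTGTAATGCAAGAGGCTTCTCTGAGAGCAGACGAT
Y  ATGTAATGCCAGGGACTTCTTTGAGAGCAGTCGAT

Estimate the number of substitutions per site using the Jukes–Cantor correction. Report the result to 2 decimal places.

0.19

The sequences differ at 6 of 35 sites (1, 10, 13, 15, 21, 31), so p = 6/35 ≈ 0.171429.
d = −(3/4) ln(1 − 4p/3) = −0.75 ln(1 − 0.228572) = −0.75 ln(0.771428)
  = −0.75 × (-0.259512) = 0.194634 substitutions/site.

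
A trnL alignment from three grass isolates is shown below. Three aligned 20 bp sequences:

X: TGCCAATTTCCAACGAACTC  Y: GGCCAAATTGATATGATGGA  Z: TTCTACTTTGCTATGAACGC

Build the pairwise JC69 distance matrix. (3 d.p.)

d(X,Y) = 0.824, d(X,Z) = 0.471, d(Y,Z) = 0.687

X–Y: 10/20 sites differ → p = 0.5, d = −0.75 ln(1 − 0.666667) = 0.823960 ≈ 0.824.
X–Z: 7/20 sites differ → p = 0.35, d = −0.75 ln(1 − 0.466667) = 0.471457 ≈ 0.471.
Y–Z: 9/20 sites differ → p = 0.45, d = −0.75 ln(1 − 0.6) = 0.687218 ≈ 0.687.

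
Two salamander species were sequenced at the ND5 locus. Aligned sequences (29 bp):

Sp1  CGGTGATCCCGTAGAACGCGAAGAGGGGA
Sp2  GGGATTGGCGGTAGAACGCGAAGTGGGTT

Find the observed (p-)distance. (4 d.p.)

The sequences differ at 10 of 29 positions (sites 1, 4, 5, 6, 7, 8, 10, 24, 28, 29).
p = 10/29 = 0.344827… ≈ 0.3448 (to 4 d.p.).

0.3448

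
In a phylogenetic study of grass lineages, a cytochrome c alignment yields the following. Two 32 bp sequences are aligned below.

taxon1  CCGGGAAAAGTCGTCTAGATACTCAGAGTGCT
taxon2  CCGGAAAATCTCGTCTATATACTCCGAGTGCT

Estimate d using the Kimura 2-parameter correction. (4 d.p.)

Of 32 sites, 1 differences are transitions and 4 are transversions, so P = 1/32 = 0.03125 and Q = 4/32 = 0.125.
Under the Kimura two-parameter model, d = −½ ln(1 − 2P − Q) − ¼ ln(1 − 2Q).
1 − 2P − Q = 0.8125, giving −½ ln(0.8125) = 0.103820.
1 − 2Q = 0.75, giving −¼ ln(0.75) = 0.071921.
d = 0.103820 + 0.071921 = 0.175741.

0.1757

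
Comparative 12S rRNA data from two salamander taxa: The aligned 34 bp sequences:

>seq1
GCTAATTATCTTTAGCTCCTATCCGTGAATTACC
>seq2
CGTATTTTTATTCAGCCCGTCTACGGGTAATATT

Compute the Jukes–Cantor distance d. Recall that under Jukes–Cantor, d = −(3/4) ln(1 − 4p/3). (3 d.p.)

0.665

The sequences differ at 15 of 34 sites, so p = 15/34 ≈ 0.441176.
d = −(3/4) ln(1 − 4p/3) = −0.75 ln(1 − 0.588235) = −0.75 ln(0.411765)
  = −0.75 × (-0.887302) = 0.665477 substitutions/site.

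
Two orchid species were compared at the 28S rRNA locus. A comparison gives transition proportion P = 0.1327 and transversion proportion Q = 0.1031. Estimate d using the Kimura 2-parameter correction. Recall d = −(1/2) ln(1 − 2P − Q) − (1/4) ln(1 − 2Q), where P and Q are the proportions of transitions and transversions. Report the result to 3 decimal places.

0.288

Under the Kimura two-parameter model, d = −½ ln(1 − 2P − Q) − ¼ ln(1 − 2Q).
1 − 2P − Q = 0.6315, giving −½ ln(0.6315) = 0.229829.
1 − 2Q = 0.7938, giving −¼ ln(0.7938) = 0.057731.
d = 0.229829 + 0.057731 = 0.287560.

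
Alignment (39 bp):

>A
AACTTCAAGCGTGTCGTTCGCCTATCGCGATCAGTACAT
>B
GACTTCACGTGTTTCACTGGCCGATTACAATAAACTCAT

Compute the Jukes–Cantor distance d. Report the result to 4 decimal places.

The sequences differ at 15 of 39 sites, so p = 15/39 ≈ 0.384615.
d = −(3/4) ln(1 − 4p/3) = −0.75 ln(1 − 0.51282) = −0.75 ln(0.48718)
  = −0.75 × (-0.719122) = 0.539342 substitutions/site.

0.5393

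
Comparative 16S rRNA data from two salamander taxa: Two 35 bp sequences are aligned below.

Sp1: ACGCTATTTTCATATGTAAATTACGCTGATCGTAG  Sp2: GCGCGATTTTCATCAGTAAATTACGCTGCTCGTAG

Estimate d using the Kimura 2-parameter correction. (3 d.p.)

Of 35 sites, 1 differences are transitions and 4 are transversions, so P = 1/35 ≈ 0.028571 and Q = 4/35 ≈ 0.114286.
Under the Kimura two-parameter model, d = −½ ln(1 − 2P − Q) − ¼ ln(1 − 2Q).
1 − 2P − Q = 0.828572, giving −½ ln(0.828572) = 0.094026.
1 − 2Q = 0.771428, giving −¼ ln(0.771428) = 0.064878.
d = 0.094026 + 0.064878 = 0.158904.

0.159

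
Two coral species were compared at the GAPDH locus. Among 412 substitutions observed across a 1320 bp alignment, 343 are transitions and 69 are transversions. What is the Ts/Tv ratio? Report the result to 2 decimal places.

R = 343/69 = 4.971014… ≈ 4.97 (to 2 d.p.).

4.97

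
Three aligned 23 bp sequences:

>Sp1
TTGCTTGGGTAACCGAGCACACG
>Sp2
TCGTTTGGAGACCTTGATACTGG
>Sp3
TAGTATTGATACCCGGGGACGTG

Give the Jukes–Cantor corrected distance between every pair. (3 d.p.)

d(Sp1,Sp2) = 0.892, d(Sp1,Sp3) = 0.650, d(Sp2,Sp3) = 0.650

Sp1–Sp2: 12/23 sites differ → p ≈ 0.521739, d = −0.75 ln(1 − 0.695652) = 0.892188 ≈ 0.892.
Sp1–Sp3: 10/23 sites differ → p ≈ 0.434783, d = −0.75 ln(1 − 0.579711) = 0.650110 ≈ 0.650.
Sp2–Sp3: 10/23 sites differ → p ≈ 0.434783, d = −0.75 ln(1 − 0.579711) = 0.650110 ≈ 0.650.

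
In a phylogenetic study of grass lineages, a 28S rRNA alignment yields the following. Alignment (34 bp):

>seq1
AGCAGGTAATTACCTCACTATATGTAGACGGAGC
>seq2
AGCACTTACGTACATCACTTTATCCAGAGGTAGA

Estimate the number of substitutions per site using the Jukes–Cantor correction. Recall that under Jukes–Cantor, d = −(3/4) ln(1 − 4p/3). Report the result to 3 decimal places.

The sequences differ at 11 of 34 sites, so p = 11/34 ≈ 0.323529.
d = −(3/4) ln(1 − 4p/3) = −0.75 ln(1 − 0.431372) = −0.75 ln(0.568628)
  = −0.75 × (-0.564529) = 0.423397 substitutions/site.

0.423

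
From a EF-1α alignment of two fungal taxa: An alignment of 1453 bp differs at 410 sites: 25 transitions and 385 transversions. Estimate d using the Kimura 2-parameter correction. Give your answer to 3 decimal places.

0.367

P = 25/1453 ≈ 0.017206 and Q = 385/1453 ≈ 0.264969.
Under the Kimura two-parameter model, d = −½ ln(1 − 2P − Q) − ¼ ln(1 − 2Q).
1 − 2P − Q = 0.700619, giving −½ ln(0.700619) = 0.177896.
1 − 2Q = 0.470062, giving −¼ ln(0.470062) = 0.188723.
d = 0.177896 + 0.188723 = 0.366619.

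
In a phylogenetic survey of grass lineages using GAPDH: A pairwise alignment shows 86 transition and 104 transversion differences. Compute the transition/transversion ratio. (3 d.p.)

R = 86/104 = 0.826923… ≈ 0.827 (to 3 d.p.).

0.827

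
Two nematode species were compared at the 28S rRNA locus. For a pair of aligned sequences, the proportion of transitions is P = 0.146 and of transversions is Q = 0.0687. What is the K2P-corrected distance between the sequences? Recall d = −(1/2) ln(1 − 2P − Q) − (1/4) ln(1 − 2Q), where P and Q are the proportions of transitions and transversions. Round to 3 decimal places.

Under the Kimura two-parameter model, d = −½ ln(1 − 2P − Q) − ¼ ln(1 − 2Q).
1 − 2P − Q = 0.6393, giving −½ ln(0.6393) = 0.223691.
1 − 2Q = 0.8626, giving −¼ ln(0.8626) = 0.036951.
d = 0.223691 + 0.036951 = 0.260642.

0.261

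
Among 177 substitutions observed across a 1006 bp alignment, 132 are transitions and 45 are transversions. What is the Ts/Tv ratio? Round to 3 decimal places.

R = 132/45 = 2.933333… ≈ 2.933 (to 3 d.p.).

2.933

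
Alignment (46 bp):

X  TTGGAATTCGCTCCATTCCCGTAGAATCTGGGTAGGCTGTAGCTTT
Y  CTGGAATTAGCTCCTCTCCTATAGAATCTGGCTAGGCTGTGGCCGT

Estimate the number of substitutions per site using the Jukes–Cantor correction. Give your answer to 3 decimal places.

0.257

The sequences differ at 10 of 46 sites (1, 9, 15, 16, 20, 21, 32, 41, 44, 45), so p = 10/46 ≈ 0.217391.
d = −(3/4) ln(1 − 4p/3) = −0.75 ln(1 − 0.289855) = −0.75 ln(0.710145)
  = −0.75 × (-0.342286) = 0.256715 substitutions/site.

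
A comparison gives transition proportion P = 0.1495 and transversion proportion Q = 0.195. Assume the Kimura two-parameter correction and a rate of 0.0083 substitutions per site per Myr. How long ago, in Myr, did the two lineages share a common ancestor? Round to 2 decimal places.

Under the Kimura two-parameter model, d = −½ ln(1 − 2P − Q) − ¼ ln(1 − 2Q).
1 − 2P − Q = 0.506, giving −½ ln(0.506) = 0.340609.
1 − 2Q = 0.61, giving −¼ ln(0.61) = 0.123574.
d = 0.340609 + 0.123574 = 0.464183.
Under a molecular clock d = 2μt, so t = d/(2μ) = 0.464183 / (2 × 0.0083) = 27.96 Myr.

27.96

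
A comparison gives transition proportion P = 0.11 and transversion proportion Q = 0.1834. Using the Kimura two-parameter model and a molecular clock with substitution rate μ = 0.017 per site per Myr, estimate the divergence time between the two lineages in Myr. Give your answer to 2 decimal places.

10.96

Under the Kimura two-parameter model, d = −½ ln(1 − 2P − Q) − ¼ ln(1 − 2Q).
1 − 2P − Q = 0.5966, giving −½ ln(0.5966) = 0.258254.
1 − 2Q = 0.6332, giving −¼ ln(0.6332) = 0.114242.
d = 0.258254 + 0.114242 = 0.372496.
Under a molecular clock d = 2μt, so t = d/(2μ) = 0.372496 / (2 × 0.017) = 10.96 Myr.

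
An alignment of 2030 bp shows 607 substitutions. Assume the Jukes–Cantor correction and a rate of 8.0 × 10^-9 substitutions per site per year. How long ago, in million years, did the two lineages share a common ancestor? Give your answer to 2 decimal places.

p = 607/2030 ≈ 0.299015.
d = −(3/4) ln(1 − 4p/3) = −0.75 ln(1 − 0.398687) = −0.75 ln(0.601313)
  = −0.75 × (-0.508640) = 0.381480 substitutions/site.
Under a molecular clock d = 2μt, so t = d/(2μ) = 0.381480 / (2 × 8.0 × 10^-9) = 23.84 million years.

23.84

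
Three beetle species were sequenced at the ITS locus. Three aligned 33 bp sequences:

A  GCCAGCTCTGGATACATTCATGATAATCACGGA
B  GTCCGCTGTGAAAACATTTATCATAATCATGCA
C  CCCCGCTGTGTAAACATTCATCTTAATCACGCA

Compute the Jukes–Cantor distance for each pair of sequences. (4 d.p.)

A–B: 9/33 sites differ → p ≈ 0.272727, d = −0.75 ln(1 − 0.363636) = 0.338988 ≈ 0.3390.
A–C: 8/33 sites differ → p ≈ 0.242424, d = −0.75 ln(1 − 0.323232) = 0.292820 ≈ 0.2928.
B–C: 6/33 sites differ → p ≈ 0.181818, d = −0.75 ln(1 − 0.242424) = 0.208224 ≈ 0.2082.

d(A,B) = 0.3390, d(A,C) = 0.2928, d(B,C) = 0.2082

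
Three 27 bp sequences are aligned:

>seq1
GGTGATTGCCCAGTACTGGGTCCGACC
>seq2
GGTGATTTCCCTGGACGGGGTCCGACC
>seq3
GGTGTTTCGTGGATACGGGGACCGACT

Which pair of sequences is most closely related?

seq1–seq2: 4/27 differ, p = 0.148, d = 0.165.
seq1–seq3: 10/27 differ, p = 0.370, d = 0.511.
seq2–seq3: 10/27 differ, p = 0.370, d = 0.511.
The smallest distance is between seq1 and seq2.

seq1 and seq2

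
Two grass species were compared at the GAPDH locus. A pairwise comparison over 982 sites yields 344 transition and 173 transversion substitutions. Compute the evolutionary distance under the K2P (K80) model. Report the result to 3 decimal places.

P = 344/982 ≈ 0.350305 and Q = 173/982 ≈ 0.176171.
Under the Kimura two-parameter model, d = −½ ln(1 − 2P − Q) − ¼ ln(1 − 2Q).
1 − 2P − Q = 0.123219, giving −½ ln(0.123219) = 1.046896.
1 − 2Q = 0.647658, giving −¼ ln(0.647658) = 0.108598.
d = 1.046896 + 0.108598 = 1.155494.

1.155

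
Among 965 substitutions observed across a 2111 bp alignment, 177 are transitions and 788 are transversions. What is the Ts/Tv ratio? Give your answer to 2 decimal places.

R = 177/788 = 0.224619… ≈ 0.22 (to 2 d.p.).

0.22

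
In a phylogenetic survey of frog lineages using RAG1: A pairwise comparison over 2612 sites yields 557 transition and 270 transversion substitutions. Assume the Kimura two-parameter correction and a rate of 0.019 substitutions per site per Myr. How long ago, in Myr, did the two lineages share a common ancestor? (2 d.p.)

11.45

P = 557/2612 ≈ 0.213247 and Q = 270/2612 ≈ 0.103369.
Under the Kimura two-parameter model, d = −½ ln(1 − 2P − Q) − ¼ ln(1 − 2Q).
1 − 2P − Q = 0.470137, giving −½ ln(0.470137) = 0.377366.
1 − 2Q = 0.793262, giving −¼ ln(0.793262) = 0.057900.
d = 0.377366 + 0.057900 = 0.435266.
Under a molecular clock d = 2μt, so t = d/(2μ) = 0.435266 / (2 × 0.019) = 11.45 Myr.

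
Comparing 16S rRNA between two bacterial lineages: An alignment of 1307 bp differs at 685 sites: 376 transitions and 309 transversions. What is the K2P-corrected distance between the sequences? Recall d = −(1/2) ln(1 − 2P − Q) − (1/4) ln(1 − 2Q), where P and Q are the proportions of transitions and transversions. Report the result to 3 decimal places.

P = 376/1307 ≈ 0.287682 and Q = 309/1307 ≈ 0.236419.
Under the Kimura two-parameter model, d = −½ ln(1 − 2P − Q) − ¼ ln(1 − 2Q).
1 − 2P − Q = 0.188217, giving −½ ln(0.188217) = 0.835080.
1 − 2Q = 0.527162, giving −¼ ln(0.527162) = 0.160062.
d = 0.835080 + 0.160062 = 0.995142.

0.995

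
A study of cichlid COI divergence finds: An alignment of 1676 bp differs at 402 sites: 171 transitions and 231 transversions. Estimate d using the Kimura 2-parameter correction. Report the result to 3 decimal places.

P = 171/1676 ≈ 0.102029 and Q = 231/1676 ≈ 0.137828.
Under the Kimura two-parameter model, d = −½ ln(1 − 2P − Q) − ¼ ln(1 − 2Q).
1 − 2P − Q = 0.658114, giving −½ ln(0.658114) = 0.209189.
1 − 2Q = 0.724344, giving −¼ ln(0.724344) = 0.080622.
d = 0.209189 + 0.080622 = 0.289811.

0.290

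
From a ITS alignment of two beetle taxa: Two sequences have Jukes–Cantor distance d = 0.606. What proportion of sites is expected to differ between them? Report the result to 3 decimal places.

0.416

p = (3/4)(1 − e^(−4d/3)) = 0.75 × (1 − e^(-0.808)) = 0.75 × (1 − 0.445749) = 0.415688.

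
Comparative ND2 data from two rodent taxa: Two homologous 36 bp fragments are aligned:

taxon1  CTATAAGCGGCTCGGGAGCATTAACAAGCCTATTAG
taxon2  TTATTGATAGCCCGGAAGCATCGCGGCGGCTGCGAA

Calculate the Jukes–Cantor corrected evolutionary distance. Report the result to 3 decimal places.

0.912

The sequences differ at 19 of 36 sites, so p = 19/36 ≈ 0.527778.
d = −(3/4) ln(1 − 4p/3) = −0.75 ln(1 − 0.703704) = −0.75 ln(0.296296)
  = −0.75 × (-1.216396) = 0.912297 substitutions/site.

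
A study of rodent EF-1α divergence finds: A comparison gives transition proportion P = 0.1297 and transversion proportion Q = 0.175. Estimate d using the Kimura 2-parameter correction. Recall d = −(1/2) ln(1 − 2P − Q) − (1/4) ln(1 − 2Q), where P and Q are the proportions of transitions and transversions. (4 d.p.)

0.3926

Under the Kimura two-parameter model, d = −½ ln(1 − 2P − Q) − ¼ ln(1 − 2Q).
1 − 2P − Q = 0.5656, giving −½ ln(0.5656) = 0.284934.
1 − 2Q = 0.65, giving −¼ ln(0.65) = 0.107696.
d = 0.284934 + 0.107696 = 0.392630.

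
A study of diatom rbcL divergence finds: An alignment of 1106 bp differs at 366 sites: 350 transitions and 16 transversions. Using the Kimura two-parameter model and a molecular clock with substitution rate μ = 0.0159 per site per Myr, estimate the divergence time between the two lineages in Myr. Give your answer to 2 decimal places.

P = 350/1106 ≈ 0.316456 and Q = 16/1106 ≈ 0.014467.
Under the Kimura two-parameter model, d = −½ ln(1 − 2P − Q) − ¼ ln(1 − 2Q).
1 − 2P − Q = 0.352621, giving −½ ln(0.352621) = 0.521181.
1 − 2Q = 0.971066, giving −¼ ln(0.971066) = 0.007340.
d = 0.521181 + 0.007340 = 0.528521.
Under a molecular clock d = 2μt, so t = d/(2μ) = 0.528521 / (2 × 0.0159) = 16.62 Myr.

16.62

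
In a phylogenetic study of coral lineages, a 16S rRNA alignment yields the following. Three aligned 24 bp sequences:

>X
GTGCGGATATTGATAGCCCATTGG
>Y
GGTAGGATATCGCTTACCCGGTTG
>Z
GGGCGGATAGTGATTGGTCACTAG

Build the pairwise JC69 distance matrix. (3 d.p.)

X–Y: 10/24 sites differ → p ≈ 0.416667, d = −0.75 ln(1 − 0.555556) = 0.608198 ≈ 0.608.
X–Z: 7/24 sites differ → p ≈ 0.291667, d = −0.75 ln(1 − 0.388889) = 0.369358 ≈ 0.369.
Y–Z: 11/24 sites differ → p ≈ 0.458333, d = −0.75 ln(1 − 0.611111) = 0.708346 ≈ 0.708.

d(X,Y) = 0.608, d(X,Z) = 0.369, d(Y,Z) = 0.708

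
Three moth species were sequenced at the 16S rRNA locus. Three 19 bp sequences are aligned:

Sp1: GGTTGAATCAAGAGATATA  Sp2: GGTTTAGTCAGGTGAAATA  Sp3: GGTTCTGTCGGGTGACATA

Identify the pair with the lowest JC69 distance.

Sp1–Sp2: 5/19 differ, p = 0.263, d = 0.324.
Sp1–Sp3: 7/19 differ, p = 0.368, d = 0.507.
Sp2–Sp3: 4/19 differ, p = 0.211, d = 0.247.
The smallest distance is between Sp2 and Sp3.

Sp2 and Sp3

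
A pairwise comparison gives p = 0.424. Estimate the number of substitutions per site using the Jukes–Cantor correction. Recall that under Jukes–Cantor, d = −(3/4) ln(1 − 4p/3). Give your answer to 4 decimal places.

d = −(3/4) ln(1 − 4p/3) = −0.75 ln(1 − 0.565333) = −0.75 ln(0.434667)
  = −0.75 × (-0.833175) = 0.624881 substitutions/site.

0.6249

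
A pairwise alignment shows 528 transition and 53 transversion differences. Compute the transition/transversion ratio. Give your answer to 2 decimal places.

R = 528/53 = 9.962264… ≈ 9.96 (to 2 d.p.).

9.96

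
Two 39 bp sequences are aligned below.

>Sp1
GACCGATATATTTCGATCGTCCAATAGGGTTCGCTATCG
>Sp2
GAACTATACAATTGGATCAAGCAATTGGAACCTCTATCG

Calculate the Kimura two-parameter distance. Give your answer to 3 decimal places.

Of 39 sites, 4 differences are transitions and 9 are transversions, so P = 4/39 ≈ 0.102564 and Q = 9/39 ≈ 0.230769.
Under the Kimura two-parameter model, d = −½ ln(1 − 2P − Q) − ¼ ln(1 − 2Q).
1 − 2P − Q = 0.564103, giving −½ ln(0.564103) = 0.286259.
1 − 2Q = 0.538462, giving −¼ ln(0.538462) = 0.154760.
d = 0.286259 + 0.154760 = 0.441019.

0.441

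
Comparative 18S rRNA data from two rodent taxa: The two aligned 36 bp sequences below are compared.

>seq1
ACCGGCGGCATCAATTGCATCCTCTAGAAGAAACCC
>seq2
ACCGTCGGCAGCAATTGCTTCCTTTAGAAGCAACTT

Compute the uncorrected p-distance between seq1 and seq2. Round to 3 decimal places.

0.194

The sequences differ at 7 of 36 positions (sites 5, 11, 19, 24, 31, 35, 36).
p = 7/36 = 0.194444… ≈ 0.194 (to 3 d.p.).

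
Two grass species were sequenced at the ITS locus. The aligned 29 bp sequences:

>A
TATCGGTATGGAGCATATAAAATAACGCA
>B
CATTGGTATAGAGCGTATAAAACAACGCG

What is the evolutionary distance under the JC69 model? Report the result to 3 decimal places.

The sequences differ at 6 of 29 sites (1, 4, 10, 15, 23, 29), so p = 6/29 ≈ 0.206897.
d = −(3/4) ln(1 − 4p/3) = −0.75 ln(1 − 0.275863) = −0.75 ln(0.724137)
  = −0.75 × (-0.322775) = 0.242081 substitutions/site.

0.242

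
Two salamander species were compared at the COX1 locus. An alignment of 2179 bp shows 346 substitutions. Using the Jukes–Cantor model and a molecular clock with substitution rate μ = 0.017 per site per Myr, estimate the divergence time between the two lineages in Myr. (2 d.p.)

5.25

p = 346/2179 ≈ 0.158788.
d = −(3/4) ln(1 − 4p/3) = −0.75 ln(1 − 0.211717) = −0.75 ln(0.788283)
  = −0.75 × (-0.237898) = 0.178424 substitutions/site.
Under a molecular clock d = 2μt, so t = d/(2μ) = 0.178424 / (2 × 0.017) = 5.25 Myr.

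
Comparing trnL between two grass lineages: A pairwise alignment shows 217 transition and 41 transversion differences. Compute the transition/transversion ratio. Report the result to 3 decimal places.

5.293

R = 217/41 = 5.292682… ≈ 5.293 (to 3 d.p.).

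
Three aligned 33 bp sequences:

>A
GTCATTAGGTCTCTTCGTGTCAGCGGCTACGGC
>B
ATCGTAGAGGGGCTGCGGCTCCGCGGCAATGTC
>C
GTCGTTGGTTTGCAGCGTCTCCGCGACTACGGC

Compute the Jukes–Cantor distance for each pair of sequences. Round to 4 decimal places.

A–B: 15/33 sites differ → p ≈ 0.454545, d = −0.75 ln(1 − 0.60606) = 0.698667 ≈ 0.6987.
A–C: 10/33 sites differ → p ≈ 0.30303, d = −0.75 ln(1 − 0.40404) = 0.388186 ≈ 0.3882.
B–C: 12/33 sites differ → p ≈ 0.363636, d = −0.75 ln(1 − 0.484848) = 0.497470 ≈ 0.4975.

d(A,B) = 0.6987, d(A,C) = 0.3882, d(B,C) = 0.4975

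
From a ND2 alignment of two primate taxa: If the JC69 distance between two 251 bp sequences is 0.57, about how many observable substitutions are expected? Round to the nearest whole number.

100

Invert JC69: p = (3/4)(1 − e^(−4d/3)) = 0.75 × (1 − e^(-0.76)) = 0.75 × (1 − 0.467666) = 0.399251.
Expected differing sites = pL ≈ 0.399251 × 251 = 100.212001 ≈ 100.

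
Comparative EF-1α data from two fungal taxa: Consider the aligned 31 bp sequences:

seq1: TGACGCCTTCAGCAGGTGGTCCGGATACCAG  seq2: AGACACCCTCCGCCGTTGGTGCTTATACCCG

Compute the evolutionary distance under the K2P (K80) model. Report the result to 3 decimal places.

0.426

Of 31 sites, 2 differences are transitions and 8 are transversions, so P = 2/31 ≈ 0.064516 and Q = 8/31 ≈ 0.258065.
Under the Kimura two-parameter model, d = −½ ln(1 − 2P − Q) − ¼ ln(1 − 2Q).
1 − 2P − Q = 0.612903, giving −½ ln(0.612903) = 0.244774.
1 − 2Q = 0.48387, giving −¼ ln(0.48387) = 0.181485.
d = 0.244774 + 0.181485 = 0.426259.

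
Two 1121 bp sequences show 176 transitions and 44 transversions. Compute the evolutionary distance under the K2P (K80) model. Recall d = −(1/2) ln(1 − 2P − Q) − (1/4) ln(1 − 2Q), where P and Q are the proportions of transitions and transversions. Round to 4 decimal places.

0.2383

P = 176/1121 ≈ 0.157003 and Q = 44/1121 ≈ 0.039251.
Under the Kimura two-parameter model, d = −½ ln(1 − 2P − Q) − ¼ ln(1 − 2Q).
1 − 2P − Q = 0.646743, giving −½ ln(0.646743) = 0.217903.
1 − 2Q = 0.921498, giving −¼ ln(0.921498) = 0.020439.
d = 0.217903 + 0.020439 = 0.238342.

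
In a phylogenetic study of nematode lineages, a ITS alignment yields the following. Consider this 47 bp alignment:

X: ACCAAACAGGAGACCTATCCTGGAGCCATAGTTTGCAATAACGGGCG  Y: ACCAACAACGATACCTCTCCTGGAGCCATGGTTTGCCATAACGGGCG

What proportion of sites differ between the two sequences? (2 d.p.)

The sequences differ at 7 of 47 positions (sites 6, 7, 9, 12, 17, 30, 37).
p = 7/47 = 0.148936… ≈ 0.15 (to 2 d.p.).

0.15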